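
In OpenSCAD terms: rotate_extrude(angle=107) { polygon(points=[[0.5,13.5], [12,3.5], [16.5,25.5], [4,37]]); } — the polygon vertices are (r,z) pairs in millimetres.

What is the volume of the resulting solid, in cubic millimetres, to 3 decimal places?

Profile (r,z), 4 vertices: (0.5,13.5) (12,3.5) (16.5,25.5) (4,37)
edge 0: (0.5,13.5)→(12,3.5)  cross = 0.5·3.5 − 12·13.5 = -160.2500; (r_i+r_j)·cross = 12.5·-160.2500 = -2003.1250
edge 1: (12,3.5)→(16.5,25.5)  cross = 12·25.5 − 16.5·3.5 = 248.2500; (r_i+r_j)·cross = 28.5·248.2500 = 7075.1250
edge 2: (16.5,25.5)→(4,37)  cross = 16.5·37 − 4·25.5 = 508.5000; (r_i+r_j)·cross = 20.5·508.5000 = 10424.2500
edge 3: (4,37)→(0.5,13.5)  cross = 4·13.5 − 0.5·37 = 35.5000; (r_i+r_j)·cross = 4.5·35.5000 = 159.7500
Σcross = 632.0000 → A = |Σcross|/2 = 316.0000 mm²
Σ(r_i+r_j)·cross = 15656.0000 → first moment M = |Σ|/6 = 2609.3333
R_c = M/A = 2609.3333/316.0000 = 8.2574 mm
θ = 107° = 1.867502 rad
V = θ·R_c·A = 1.867502·8.2574·316.0000 = 4872.936 mm³

Volume = 4872.936 mm³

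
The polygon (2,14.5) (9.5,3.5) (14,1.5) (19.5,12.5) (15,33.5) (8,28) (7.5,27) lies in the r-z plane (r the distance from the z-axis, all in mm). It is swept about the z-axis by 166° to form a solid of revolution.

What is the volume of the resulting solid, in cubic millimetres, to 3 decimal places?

Volume = 10980.504 mm³

Profile (r,z), 7 vertices: (2,14.5) (9.5,3.5) (14,1.5) (19.5,12.5) (15,33.5) (8,28) (7.5,27)
edge 0: (2,14.5)→(9.5,3.5)  cross = 2·3.5 − 9.5·14.5 = -130.7500; (r_i+r_j)·cross = 11.5·-130.7500 = -1503.6250
edge 1: (9.5,3.5)→(14,1.5)  cross = 9.5·1.5 − 14·3.5 = -34.7500; (r_i+r_j)·cross = 23.5·-34.7500 = -816.6250
edge 2: (14,1.5)→(19.5,12.5)  cross = 14·12.5 − 19.5·1.5 = 145.7500; (r_i+r_j)·cross = 33.5·145.7500 = 4882.6250
edge 3: (19.5,12.5)→(15,33.5)  cross = 19.5·33.5 − 15·12.5 = 465.7500; (r_i+r_j)·cross = 34.5·465.7500 = 16068.3750
edge 4: (15,33.5)→(8,28)  cross = 15·28 − 8·33.5 = 152.0000; (r_i+r_j)·cross = 23·152.0000 = 3496.0000
edge 5: (8,28)→(7.5,27)  cross = 8·27 − 7.5·28 = 6.0000; (r_i+r_j)·cross = 15.5·6.0000 = 93.0000
edge 6: (7.5,27)→(2,14.5)  cross = 7.5·14.5 − 2·27 = 54.7500; (r_i+r_j)·cross = 9.5·54.7500 = 520.1250
Σcross = 658.7500 → A = |Σcross|/2 = 329.3750 mm²
Σ(r_i+r_j)·cross = 22739.8750 → first moment M = |Σ|/6 = 3789.9792
R_c = M/A = 3789.9792/329.3750 = 11.5066 mm
θ = 166° = 2.897247 rad
V = θ·R_c·A = 2.897247·11.5066·329.3750 = 10980.504 mm³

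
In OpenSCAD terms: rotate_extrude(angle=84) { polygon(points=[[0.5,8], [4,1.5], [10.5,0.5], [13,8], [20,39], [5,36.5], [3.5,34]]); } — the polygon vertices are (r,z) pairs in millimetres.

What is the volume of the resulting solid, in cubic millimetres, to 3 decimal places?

Profile (r,z), 7 vertices: (0.5,8) (4,1.5) (10.5,0.5) (13,8) (20,39) (5,36.5) (3.5,34)
edge 0: (0.5,8)→(4,1.5)  cross = 0.5·1.5 − 4·8 = -31.2500; (r_i+r_j)·cross = 4.5·-31.2500 = -140.6250
edge 1: (4,1.5)→(10.5,0.5)  cross = 4·0.5 − 10.5·1.5 = -13.7500; (r_i+r_j)·cross = 14.5·-13.7500 = -199.3750
edge 2: (10.5,0.5)→(13,8)  cross = 10.5·8 − 13·0.5 = 77.5000; (r_i+r_j)·cross = 23.5·77.5000 = 1821.2500
edge 3: (13,8)→(20,39)  cross = 13·39 − 20·8 = 347.0000; (r_i+r_j)·cross = 33·347.0000 = 11451.0000
edge 4: (20,39)→(5,36.5)  cross = 20·36.5 − 5·39 = 535.0000; (r_i+r_j)·cross = 25·535.0000 = 13375.0000
edge 5: (5,36.5)→(3.5,34)  cross = 5·34 − 3.5·36.5 = 42.2500; (r_i+r_j)·cross = 8.5·42.2500 = 359.1250
edge 6: (3.5,34)→(0.5,8)  cross = 3.5·8 − 0.5·34 = 11.0000; (r_i+r_j)·cross = 4·11.0000 = 44.0000
Σcross = 967.7500 → A = |Σcross|/2 = 483.8750 mm²
Σ(r_i+r_j)·cross = 26710.3750 → first moment M = |Σ|/6 = 4451.7292
R_c = M/A = 4451.7292/483.8750 = 9.2002 mm
θ = 84° = 1.466077 rad
V = θ·R_c·A = 1.466077·9.2002·483.8750 = 6526.576 mm³

Volume = 6526.576 mm³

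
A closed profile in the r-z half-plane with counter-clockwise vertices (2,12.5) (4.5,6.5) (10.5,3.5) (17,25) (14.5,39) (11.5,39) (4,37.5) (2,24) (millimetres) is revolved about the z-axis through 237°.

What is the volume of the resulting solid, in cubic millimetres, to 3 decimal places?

Volume = 14699.495 mm³

Profile (r,z), 8 vertices: (2,12.5) (4.5,6.5) (10.5,3.5) (17,25) (14.5,39) (11.5,39) (4,37.5) (2,24)
edge 0: (2,12.5)→(4.5,6.5)  cross = 2·6.5 − 4.5·12.5 = -43.2500; (r_i+r_j)·cross = 6.5·-43.2500 = -281.1250
edge 1: (4.5,6.5)→(10.5,3.5)  cross = 4.5·3.5 − 10.5·6.5 = -52.5000; (r_i+r_j)·cross = 15·-52.5000 = -787.5000
edge 2: (10.5,3.5)→(17,25)  cross = 10.5·25 − 17·3.5 = 203.0000; (r_i+r_j)·cross = 27.5·203.0000 = 5582.5000
edge 3: (17,25)→(14.5,39)  cross = 17·39 − 14.5·25 = 300.5000; (r_i+r_j)·cross = 31.5·300.5000 = 9465.7500
edge 4: (14.5,39)→(11.5,39)  cross = 14.5·39 − 11.5·39 = 117.0000; (r_i+r_j)·cross = 26·117.0000 = 3042.0000
edge 5: (11.5,39)→(4,37.5)  cross = 11.5·37.5 − 4·39 = 275.2500; (r_i+r_j)·cross = 15.5·275.2500 = 4266.3750
edge 6: (4,37.5)→(2,24)  cross = 4·24 − 2·37.5 = 21.0000; (r_i+r_j)·cross = 6·21.0000 = 126.0000
edge 7: (2,24)→(2,12.5)  cross = 2·12.5 − 2·24 = -23.0000; (r_i+r_j)·cross = 4·-23.0000 = -92.0000
Σcross = 798.0000 → A = |Σcross|/2 = 399.0000 mm²
Σ(r_i+r_j)·cross = 21322.0000 → first moment M = |Σ|/6 = 3553.6667
R_c = M/A = 3553.6667/399.0000 = 8.9064 mm
θ = 237° = 4.136430 rad
V = θ·R_c·A = 4.136430·8.9064·399.0000 = 14699.495 mm³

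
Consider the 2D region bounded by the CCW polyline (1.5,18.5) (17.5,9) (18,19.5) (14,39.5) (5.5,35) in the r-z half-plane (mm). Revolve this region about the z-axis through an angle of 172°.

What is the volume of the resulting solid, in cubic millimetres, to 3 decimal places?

Profile (r,z), 5 vertices: (1.5,18.5) (17.5,9) (18,19.5) (14,39.5) (5.5,35)
edge 0: (1.5,18.5)→(17.5,9)  cross = 1.5·9 − 17.5·18.5 = -310.2500; (r_i+r_j)·cross = 19·-310.2500 = -5894.7500
edge 1: (17.5,9)→(18,19.5)  cross = 17.5·19.5 − 18·9 = 179.2500; (r_i+r_j)·cross = 35.5·179.2500 = 6363.3750
edge 2: (18,19.5)→(14,39.5)  cross = 18·39.5 − 14·19.5 = 438.0000; (r_i+r_j)·cross = 32·438.0000 = 14016.0000
edge 3: (14,39.5)→(5.5,35)  cross = 14·35 − 5.5·39.5 = 272.7500; (r_i+r_j)·cross = 19.5·272.7500 = 5318.6250
edge 4: (5.5,35)→(1.5,18.5)  cross = 5.5·18.5 − 1.5·35 = 49.2500; (r_i+r_j)·cross = 7·49.2500 = 344.7500
Σcross = 629.0000 → A = |Σcross|/2 = 314.5000 mm²
Σ(r_i+r_j)·cross = 20148.0000 → first moment M = |Σ|/6 = 3358.0000
R_c = M/A = 3358.0000/314.5000 = 10.6773 mm
θ = 172° = 3.001966 rad
V = θ·R_c·A = 3.001966·10.6773·314.5000 = 10080.603 mm³

Volume = 10080.603 mm³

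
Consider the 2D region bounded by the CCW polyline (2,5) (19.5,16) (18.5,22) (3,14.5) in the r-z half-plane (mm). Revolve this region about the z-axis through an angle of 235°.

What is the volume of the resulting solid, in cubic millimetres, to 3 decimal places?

Volume = 5416.831 mm³

Profile (r,z), 4 vertices: (2,5) (19.5,16) (18.5,22) (3,14.5)
edge 0: (2,5)→(19.5,16)  cross = 2·16 − 19.5·5 = -65.5000; (r_i+r_j)·cross = 21.5·-65.5000 = -1408.2500
edge 1: (19.5,16)→(18.5,22)  cross = 19.5·22 − 18.5·16 = 133.0000; (r_i+r_j)·cross = 38·133.0000 = 5054.0000
edge 2: (18.5,22)→(3,14.5)  cross = 18.5·14.5 − 3·22 = 202.2500; (r_i+r_j)·cross = 21.5·202.2500 = 4348.3750
edge 3: (3,14.5)→(2,5)  cross = 3·5 − 2·14.5 = -14.0000; (r_i+r_j)·cross = 5·-14.0000 = -70.0000
Σcross = 255.7500 → A = |Σcross|/2 = 127.8750 mm²
Σ(r_i+r_j)·cross = 7924.1250 → first moment M = |Σ|/6 = 1320.6875
R_c = M/A = 1320.6875/127.8750 = 10.3280 mm
θ = 235° = 4.101524 rad
V = θ·R_c·A = 4.101524·10.3280·127.8750 = 5416.831 mm³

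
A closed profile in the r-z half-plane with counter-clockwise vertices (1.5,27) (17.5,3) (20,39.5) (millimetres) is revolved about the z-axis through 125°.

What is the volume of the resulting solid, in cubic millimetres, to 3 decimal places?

Volume = 9132.435 mm³

Profile (r,z), 3 vertices: (1.5,27) (17.5,3) (20,39.5)
edge 0: (1.5,27)→(17.5,3)  cross = 1.5·3 − 17.5·27 = -468.0000; (r_i+r_j)·cross = 19·-468.0000 = -8892.0000
edge 1: (17.5,3)→(20,39.5)  cross = 17.5·39.5 − 20·3 = 631.2500; (r_i+r_j)·cross = 37.5·631.2500 = 23671.8750
edge 2: (20,39.5)→(1.5,27)  cross = 20·27 − 1.5·39.5 = 480.7500; (r_i+r_j)·cross = 21.5·480.7500 = 10336.1250
Σcross = 644.0000 → A = |Σcross|/2 = 322.0000 mm²
Σ(r_i+r_j)·cross = 25116.0000 → first moment M = |Σ|/6 = 4186.0000
R_c = M/A = 4186.0000/322.0000 = 13.0000 mm
θ = 125° = 2.181662 rad
V = θ·R_c·A = 2.181662·13.0000·322.0000 = 9132.435 mm³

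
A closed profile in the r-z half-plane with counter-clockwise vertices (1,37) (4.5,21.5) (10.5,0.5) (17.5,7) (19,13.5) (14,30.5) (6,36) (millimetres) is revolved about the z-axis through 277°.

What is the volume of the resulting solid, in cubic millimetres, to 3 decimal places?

Profile (r,z), 7 vertices: (1,37) (4.5,21.5) (10.5,0.5) (17.5,7) (19,13.5) (14,30.5) (6,36)
edge 0: (1,37)→(4.5,21.5)  cross = 1·21.5 − 4.5·37 = -145.0000; (r_i+r_j)·cross = 5.5·-145.0000 = -797.5000
edge 1: (4.5,21.5)→(10.5,0.5)  cross = 4.5·0.5 − 10.5·21.5 = -223.5000; (r_i+r_j)·cross = 15·-223.5000 = -3352.5000
edge 2: (10.5,0.5)→(17.5,7)  cross = 10.5·7 − 17.5·0.5 = 64.7500; (r_i+r_j)·cross = 28·64.7500 = 1813.0000
edge 3: (17.5,7)→(19,13.5)  cross = 17.5·13.5 − 19·7 = 103.2500; (r_i+r_j)·cross = 36.5·103.2500 = 3768.6250
edge 4: (19,13.5)→(14,30.5)  cross = 19·30.5 − 14·13.5 = 390.5000; (r_i+r_j)·cross = 33·390.5000 = 12886.5000
edge 5: (14,30.5)→(6,36)  cross = 14·36 − 6·30.5 = 321.0000; (r_i+r_j)·cross = 20·321.0000 = 6420.0000
edge 6: (6,36)→(1,37)  cross = 6·37 − 1·36 = 186.0000; (r_i+r_j)·cross = 7·186.0000 = 1302.0000
Σcross = 697.0000 → A = |Σcross|/2 = 348.5000 mm²
Σ(r_i+r_j)·cross = 22040.1250 → first moment M = |Σ|/6 = 3673.3542
R_c = M/A = 3673.3542/348.5000 = 10.5405 mm
θ = 277° = 4.834562 rad
V = θ·R_c·A = 4.834562·10.5405·348.5000 = 17759.059 mm³

Volume = 17759.059 mm³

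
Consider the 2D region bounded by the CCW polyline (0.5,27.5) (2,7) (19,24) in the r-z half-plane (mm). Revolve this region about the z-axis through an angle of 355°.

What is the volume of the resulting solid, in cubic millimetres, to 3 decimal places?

Volume = 8303.564 mm³

Profile (r,z), 3 vertices: (0.5,27.5) (2,7) (19,24)
edge 0: (0.5,27.5)→(2,7)  cross = 0.5·7 − 2·27.5 = -51.5000; (r_i+r_j)·cross = 2.5·-51.5000 = -128.7500
edge 1: (2,7)→(19,24)  cross = 2·24 − 19·7 = -85.0000; (r_i+r_j)·cross = 21·-85.0000 = -1785.0000
edge 2: (19,24)→(0.5,27.5)  cross = 19·27.5 − 0.5·24 = 510.5000; (r_i+r_j)·cross = 19.5·510.5000 = 9954.7500
Σcross = 374.0000 → A = |Σcross|/2 = 187.0000 mm²
Σ(r_i+r_j)·cross = 8041.0000 → first moment M = |Σ|/6 = 1340.1667
R_c = M/A = 1340.1667/187.0000 = 7.1667 mm
θ = 355° = 6.195919 rad
V = θ·R_c·A = 6.195919·7.1667·187.0000 = 8303.564 mm³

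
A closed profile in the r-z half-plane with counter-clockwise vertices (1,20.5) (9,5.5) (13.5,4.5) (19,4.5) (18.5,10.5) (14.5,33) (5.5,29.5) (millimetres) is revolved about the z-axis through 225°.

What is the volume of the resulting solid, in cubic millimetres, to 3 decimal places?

Profile (r,z), 7 vertices: (1,20.5) (9,5.5) (13.5,4.5) (19,4.5) (18.5,10.5) (14.5,33) (5.5,29.5)
edge 0: (1,20.5)→(9,5.5)  cross = 1·5.5 − 9·20.5 = -179.0000; (r_i+r_j)·cross = 10·-179.0000 = -1790.0000
edge 1: (9,5.5)→(13.5,4.5)  cross = 9·4.5 − 13.5·5.5 = -33.7500; (r_i+r_j)·cross = 22.5·-33.7500 = -759.3750
edge 2: (13.5,4.5)→(19,4.5)  cross = 13.5·4.5 − 19·4.5 = -24.7500; (r_i+r_j)·cross = 32.5·-24.7500 = -804.3750
edge 3: (19,4.5)→(18.5,10.5)  cross = 19·10.5 − 18.5·4.5 = 116.2500; (r_i+r_j)·cross = 37.5·116.2500 = 4359.3750
edge 4: (18.5,10.5)→(14.5,33)  cross = 18.5·33 − 14.5·10.5 = 458.2500; (r_i+r_j)·cross = 33·458.2500 = 15122.2500
edge 5: (14.5,33)→(5.5,29.5)  cross = 14.5·29.5 − 5.5·33 = 246.2500; (r_i+r_j)·cross = 20·246.2500 = 4925.0000
edge 6: (5.5,29.5)→(1,20.5)  cross = 5.5·20.5 − 1·29.5 = 83.2500; (r_i+r_j)·cross = 6.5·83.2500 = 541.1250
Σcross = 666.5000 → A = |Σcross|/2 = 333.2500 mm²
Σ(r_i+r_j)·cross = 21594.0000 → first moment M = |Σ|/6 = 3599.0000
R_c = M/A = 3599.0000/333.2500 = 10.7997 mm
θ = 225° = 3.926991 rad
V = θ·R_c·A = 3.926991·10.7997·333.2500 = 14133.240 mm³

Volume = 14133.240 mm³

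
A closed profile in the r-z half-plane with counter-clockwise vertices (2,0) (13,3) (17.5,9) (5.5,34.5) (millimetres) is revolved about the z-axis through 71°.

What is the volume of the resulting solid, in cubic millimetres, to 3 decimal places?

Volume = 2950.806 mm³

Profile (r,z), 4 vertices: (2,0) (13,3) (17.5,9) (5.5,34.5)
edge 0: (2,0)→(13,3)  cross = 2·3 − 13·0 = 6.0000; (r_i+r_j)·cross = 15·6.0000 = 90.0000
edge 1: (13,3)→(17.5,9)  cross = 13·9 − 17.5·3 = 64.5000; (r_i+r_j)·cross = 30.5·64.5000 = 1967.2500
edge 2: (17.5,9)→(5.5,34.5)  cross = 17.5·34.5 − 5.5·9 = 554.2500; (r_i+r_j)·cross = 23·554.2500 = 12747.7500
edge 3: (5.5,34.5)→(2,0)  cross = 5.5·0 − 2·34.5 = -69.0000; (r_i+r_j)·cross = 7.5·-69.0000 = -517.5000
Σcross = 555.7500 → A = |Σcross|/2 = 277.8750 mm²
Σ(r_i+r_j)·cross = 14287.5000 → first moment M = |Σ|/6 = 2381.2500
R_c = M/A = 2381.2500/277.8750 = 8.5695 mm
θ = 71° = 1.239184 rad
V = θ·R_c·A = 1.239184·8.5695·277.8750 = 2950.806 mm³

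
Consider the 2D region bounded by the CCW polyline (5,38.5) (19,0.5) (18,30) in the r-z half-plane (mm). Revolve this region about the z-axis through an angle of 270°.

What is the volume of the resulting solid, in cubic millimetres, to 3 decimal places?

Volume = 12370.021 mm³

Profile (r,z), 3 vertices: (5,38.5) (19,0.5) (18,30)
edge 0: (5,38.5)→(19,0.5)  cross = 5·0.5 − 19·38.5 = -729.0000; (r_i+r_j)·cross = 24·-729.0000 = -17496.0000
edge 1: (19,0.5)→(18,30)  cross = 19·30 − 18·0.5 = 561.0000; (r_i+r_j)·cross = 37·561.0000 = 20757.0000
edge 2: (18,30)→(5,38.5)  cross = 18·38.5 − 5·30 = 543.0000; (r_i+r_j)·cross = 23·543.0000 = 12489.0000
Σcross = 375.0000 → A = |Σcross|/2 = 187.5000 mm²
Σ(r_i+r_j)·cross = 15750.0000 → first moment M = |Σ|/6 = 2625.0000
R_c = M/A = 2625.0000/187.5000 = 14.0000 mm
θ = 270° = 4.712389 rad
V = θ·R_c·A = 4.712389·14.0000·187.5000 = 12370.021 mm³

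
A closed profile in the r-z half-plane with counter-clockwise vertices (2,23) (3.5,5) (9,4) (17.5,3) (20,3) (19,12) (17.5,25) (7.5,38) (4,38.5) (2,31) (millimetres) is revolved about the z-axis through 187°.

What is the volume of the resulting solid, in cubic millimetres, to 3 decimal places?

Volume = 15416.737 mm³

Profile (r,z), 10 vertices: (2,23) (3.5,5) (9,4) (17.5,3) (20,3) (19,12) (17.5,25) (7.5,38) (4,38.5) (2,31)
edge 0: (2,23)→(3.5,5)  cross = 2·5 − 3.5·23 = -70.5000; (r_i+r_j)·cross = 5.5·-70.5000 = -387.7500
edge 1: (3.5,5)→(9,4)  cross = 3.5·4 − 9·5 = -31.0000; (r_i+r_j)·cross = 12.5·-31.0000 = -387.5000
edge 2: (9,4)→(17.5,3)  cross = 9·3 − 17.5·4 = -43.0000; (r_i+r_j)·cross = 26.5·-43.0000 = -1139.5000
edge 3: (17.5,3)→(20,3)  cross = 17.5·3 − 20·3 = -7.5000; (r_i+r_j)·cross = 37.5·-7.5000 = -281.2500
edge 4: (20,3)→(19,12)  cross = 20·12 − 19·3 = 183.0000; (r_i+r_j)·cross = 39·183.0000 = 7137.0000
edge 5: (19,12)→(17.5,25)  cross = 19·25 − 17.5·12 = 265.0000; (r_i+r_j)·cross = 36.5·265.0000 = 9672.5000
edge 6: (17.5,25)→(7.5,38)  cross = 17.5·38 − 7.5·25 = 477.5000; (r_i+r_j)·cross = 25·477.5000 = 11937.5000
edge 7: (7.5,38)→(4,38.5)  cross = 7.5·38.5 − 4·38 = 136.7500; (r_i+r_j)·cross = 11.5·136.7500 = 1572.6250
edge 8: (4,38.5)→(2,31)  cross = 4·31 − 2·38.5 = 47.0000; (r_i+r_j)·cross = 6·47.0000 = 282.0000
edge 9: (2,31)→(2,23)  cross = 2·23 − 2·31 = -16.0000; (r_i+r_j)·cross = 4·-16.0000 = -64.0000
Σcross = 941.2500 → A = |Σcross|/2 = 470.6250 mm²
Σ(r_i+r_j)·cross = 28341.6250 → first moment M = |Σ|/6 = 4723.6042
R_c = M/A = 4723.6042/470.6250 = 10.0369 mm
θ = 187° = 3.263766 rad
V = θ·R_c·A = 3.263766·10.0369·470.6250 = 15416.737 mm³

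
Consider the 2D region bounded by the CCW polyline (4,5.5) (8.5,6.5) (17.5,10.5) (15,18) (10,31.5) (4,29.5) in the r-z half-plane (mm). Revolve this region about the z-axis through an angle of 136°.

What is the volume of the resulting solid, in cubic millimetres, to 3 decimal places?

Volume = 5195.470 mm³

Profile (r,z), 6 vertices: (4,5.5) (8.5,6.5) (17.5,10.5) (15,18) (10,31.5) (4,29.5)
edge 0: (4,5.5)→(8.5,6.5)  cross = 4·6.5 − 8.5·5.5 = -20.7500; (r_i+r_j)·cross = 12.5·-20.7500 = -259.3750
edge 1: (8.5,6.5)→(17.5,10.5)  cross = 8.5·10.5 − 17.5·6.5 = -24.5000; (r_i+r_j)·cross = 26·-24.5000 = -637.0000
edge 2: (17.5,10.5)→(15,18)  cross = 17.5·18 − 15·10.5 = 157.5000; (r_i+r_j)·cross = 32.5·157.5000 = 5118.7500
edge 3: (15,18)→(10,31.5)  cross = 15·31.5 − 10·18 = 292.5000; (r_i+r_j)·cross = 25·292.5000 = 7312.5000
edge 4: (10,31.5)→(4,29.5)  cross = 10·29.5 − 4·31.5 = 169.0000; (r_i+r_j)·cross = 14·169.0000 = 2366.0000
edge 5: (4,29.5)→(4,5.5)  cross = 4·5.5 − 4·29.5 = -96.0000; (r_i+r_j)·cross = 8·-96.0000 = -768.0000
Σcross = 477.7500 → A = |Σcross|/2 = 238.8750 mm²
Σ(r_i+r_j)·cross = 13132.8750 → first moment M = |Σ|/6 = 2188.8125
R_c = M/A = 2188.8125/238.8750 = 9.1630 mm
θ = 136° = 2.373648 rad
V = θ·R_c·A = 2.373648·9.1630·238.8750 = 5195.470 mm³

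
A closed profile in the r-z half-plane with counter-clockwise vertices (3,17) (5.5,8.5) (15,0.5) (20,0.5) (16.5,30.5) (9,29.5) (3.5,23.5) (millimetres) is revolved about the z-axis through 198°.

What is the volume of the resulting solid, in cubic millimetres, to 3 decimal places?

Profile (r,z), 7 vertices: (3,17) (5.5,8.5) (15,0.5) (20,0.5) (16.5,30.5) (9,29.5) (3.5,23.5)
edge 0: (3,17)→(5.5,8.5)  cross = 3·8.5 − 5.5·17 = -68.0000; (r_i+r_j)·cross = 8.5·-68.0000 = -578.0000
edge 1: (5.5,8.5)→(15,0.5)  cross = 5.5·0.5 − 15·8.5 = -124.7500; (r_i+r_j)·cross = 20.5·-124.7500 = -2557.3750
edge 2: (15,0.5)→(20,0.5)  cross = 15·0.5 − 20·0.5 = -2.5000; (r_i+r_j)·cross = 35·-2.5000 = -87.5000
edge 3: (20,0.5)→(16.5,30.5)  cross = 20·30.5 − 16.5·0.5 = 601.7500; (r_i+r_j)·cross = 36.5·601.7500 = 21963.8750
edge 4: (16.5,30.5)→(9,29.5)  cross = 16.5·29.5 − 9·30.5 = 212.2500; (r_i+r_j)·cross = 25.5·212.2500 = 5412.3750
edge 5: (9,29.5)→(3.5,23.5)  cross = 9·23.5 − 3.5·29.5 = 108.2500; (r_i+r_j)·cross = 12.5·108.2500 = 1353.1250
edge 6: (3.5,23.5)→(3,17)  cross = 3.5·17 − 3·23.5 = -11.0000; (r_i+r_j)·cross = 6.5·-11.0000 = -71.5000
Σcross = 716.0000 → A = |Σcross|/2 = 358.0000 mm²
Σ(r_i+r_j)·cross = 25435.0000 → first moment M = |Σ|/6 = 4239.1667
R_c = M/A = 4239.1667/358.0000 = 11.8412 mm
θ = 198° = 3.455752 rad
V = θ·R_c·A = 3.455752·11.8412·358.0000 = 14649.508 mm³

Volume = 14649.508 mm³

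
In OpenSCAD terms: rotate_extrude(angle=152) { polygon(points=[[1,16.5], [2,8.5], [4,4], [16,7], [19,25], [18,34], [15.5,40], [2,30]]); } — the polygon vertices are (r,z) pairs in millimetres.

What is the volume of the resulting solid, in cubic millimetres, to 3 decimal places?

Profile (r,z), 8 vertices: (1,16.5) (2,8.5) (4,4) (16,7) (19,25) (18,34) (15.5,40) (2,30)
edge 0: (1,16.5)→(2,8.5)  cross = 1·8.5 − 2·16.5 = -24.5000; (r_i+r_j)·cross = 3·-24.5000 = -73.5000
edge 1: (2,8.5)→(4,4)  cross = 2·4 − 4·8.5 = -26.0000; (r_i+r_j)·cross = 6·-26.0000 = -156.0000
edge 2: (4,4)→(16,7)  cross = 4·7 − 16·4 = -36.0000; (r_i+r_j)·cross = 20·-36.0000 = -720.0000
edge 3: (16,7)→(19,25)  cross = 16·25 − 19·7 = 267.0000; (r_i+r_j)·cross = 35·267.0000 = 9345.0000
edge 4: (19,25)→(18,34)  cross = 19·34 − 18·25 = 196.0000; (r_i+r_j)·cross = 37·196.0000 = 7252.0000
edge 5: (18,34)→(15.5,40)  cross = 18·40 − 15.5·34 = 193.0000; (r_i+r_j)·cross = 33.5·193.0000 = 6465.5000
edge 6: (15.5,40)→(2,30)  cross = 15.5·30 − 2·40 = 385.0000; (r_i+r_j)·cross = 17.5·385.0000 = 6737.5000
edge 7: (2,30)→(1,16.5)  cross = 2·16.5 − 1·30 = 3.0000; (r_i+r_j)·cross = 3·3.0000 = 9.0000
Σcross = 957.5000 → A = |Σcross|/2 = 478.7500 mm²
Σ(r_i+r_j)·cross = 28859.5000 → first moment M = |Σ|/6 = 4809.9167
R_c = M/A = 4809.9167/478.7500 = 10.0468 mm
θ = 152° = 2.652900 rad
V = θ·R_c·A = 2.652900·10.0468·478.7500 = 12760.230 mm³

Volume = 12760.230 mm³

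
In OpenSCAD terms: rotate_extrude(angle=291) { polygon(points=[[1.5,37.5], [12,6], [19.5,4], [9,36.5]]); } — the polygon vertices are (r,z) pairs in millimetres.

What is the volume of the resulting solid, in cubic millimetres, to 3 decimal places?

Profile (r,z), 4 vertices: (1.5,37.5) (12,6) (19.5,4) (9,36.5)
edge 0: (1.5,37.5)→(12,6)  cross = 1.5·6 − 12·37.5 = -441.0000; (r_i+r_j)·cross = 13.5·-441.0000 = -5953.5000
edge 1: (12,6)→(19.5,4)  cross = 12·4 − 19.5·6 = -69.0000; (r_i+r_j)·cross = 31.5·-69.0000 = -2173.5000
edge 2: (19.5,4)→(9,36.5)  cross = 19.5·36.5 − 9·4 = 675.7500; (r_i+r_j)·cross = 28.5·675.7500 = 19258.8750
edge 3: (9,36.5)→(1.5,37.5)  cross = 9·37.5 − 1.5·36.5 = 282.7500; (r_i+r_j)·cross = 10.5·282.7500 = 2968.8750
Σcross = 448.5000 → A = |Σcross|/2 = 224.2500 mm²
Σ(r_i+r_j)·cross = 14100.7500 → first moment M = |Σ|/6 = 2350.1250
R_c = M/A = 2350.1250/224.2500 = 10.4799 mm
θ = 291° = 5.078908 rad
V = θ·R_c·A = 5.078908·10.4799·224.2500 = 11936.069 mm³

Volume = 11936.069 mm³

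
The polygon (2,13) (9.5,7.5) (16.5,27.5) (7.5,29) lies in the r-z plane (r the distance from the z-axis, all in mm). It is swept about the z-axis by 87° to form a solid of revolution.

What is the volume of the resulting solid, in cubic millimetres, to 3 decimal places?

Profile (r,z), 4 vertices: (2,13) (9.5,7.5) (16.5,27.5) (7.5,29)
edge 0: (2,13)→(9.5,7.5)  cross = 2·7.5 − 9.5·13 = -108.5000; (r_i+r_j)·cross = 11.5·-108.5000 = -1247.7500
edge 1: (9.5,7.5)→(16.5,27.5)  cross = 9.5·27.5 − 16.5·7.5 = 137.5000; (r_i+r_j)·cross = 26·137.5000 = 3575.0000
edge 2: (16.5,27.5)→(7.5,29)  cross = 16.5·29 − 7.5·27.5 = 272.2500; (r_i+r_j)·cross = 24·272.2500 = 6534.0000
edge 3: (7.5,29)→(2,13)  cross = 7.5·13 − 2·29 = 39.5000; (r_i+r_j)·cross = 9.5·39.5000 = 375.2500
Σcross = 340.7500 → A = |Σcross|/2 = 170.3750 mm²
Σ(r_i+r_j)·cross = 9236.5000 → first moment M = |Σ|/6 = 1539.4167
R_c = M/A = 1539.4167/170.3750 = 9.0355 mm
θ = 87° = 1.518436 rad
V = θ·R_c·A = 1.518436·9.0355·170.3750 = 2337.506 mm³

Volume = 2337.506 mm³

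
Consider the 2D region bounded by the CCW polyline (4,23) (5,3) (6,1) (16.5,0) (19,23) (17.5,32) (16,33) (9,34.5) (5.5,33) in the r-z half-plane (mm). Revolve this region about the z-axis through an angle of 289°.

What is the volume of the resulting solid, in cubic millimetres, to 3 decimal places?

Volume = 24886.999 mm³

Profile (r,z), 9 vertices: (4,23) (5,3) (6,1) (16.5,0) (19,23) (17.5,32) (16,33) (9,34.5) (5.5,33)
edge 0: (4,23)→(5,3)  cross = 4·3 − 5·23 = -103.0000; (r_i+r_j)·cross = 9·-103.0000 = -927.0000
edge 1: (5,3)→(6,1)  cross = 5·1 − 6·3 = -13.0000; (r_i+r_j)·cross = 11·-13.0000 = -143.0000
edge 2: (6,1)→(16.5,0)  cross = 6·0 − 16.5·1 = -16.5000; (r_i+r_j)·cross = 22.5·-16.5000 = -371.2500
edge 3: (16.5,0)→(19,23)  cross = 16.5·23 − 19·0 = 379.5000; (r_i+r_j)·cross = 35.5·379.5000 = 13472.2500
edge 4: (19,23)→(17.5,32)  cross = 19·32 − 17.5·23 = 205.5000; (r_i+r_j)·cross = 36.5·205.5000 = 7500.7500
edge 5: (17.5,32)→(16,33)  cross = 17.5·33 − 16·32 = 65.5000; (r_i+r_j)·cross = 33.5·65.5000 = 2194.2500
edge 6: (16,33)→(9,34.5)  cross = 16·34.5 − 9·33 = 255.0000; (r_i+r_j)·cross = 25·255.0000 = 6375.0000
edge 7: (9,34.5)→(5.5,33)  cross = 9·33 − 5.5·34.5 = 107.2500; (r_i+r_j)·cross = 14.5·107.2500 = 1555.1250
edge 8: (5.5,33)→(4,23)  cross = 5.5·23 − 4·33 = -5.5000; (r_i+r_j)·cross = 9.5·-5.5000 = -52.2500
Σcross = 874.7500 → A = |Σcross|/2 = 437.3750 mm²
Σ(r_i+r_j)·cross = 29603.8750 → first moment M = |Σ|/6 = 4933.9792
R_c = M/A = 4933.9792/437.3750 = 11.2809 mm
θ = 289° = 5.044002 rad
V = θ·R_c·A = 5.044002·11.2809·437.3750 = 24886.999 mm³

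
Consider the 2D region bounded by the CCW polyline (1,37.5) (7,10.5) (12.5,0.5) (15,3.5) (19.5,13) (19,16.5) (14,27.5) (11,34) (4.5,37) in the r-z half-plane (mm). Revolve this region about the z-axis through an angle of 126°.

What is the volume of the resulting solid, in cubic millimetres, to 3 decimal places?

Volume = 8195.047 mm³

Profile (r,z), 9 vertices: (1,37.5) (7,10.5) (12.5,0.5) (15,3.5) (19.5,13) (19,16.5) (14,27.5) (11,34) (4.5,37)
edge 0: (1,37.5)→(7,10.5)  cross = 1·10.5 − 7·37.5 = -252.0000; (r_i+r_j)·cross = 8·-252.0000 = -2016.0000
edge 1: (7,10.5)→(12.5,0.5)  cross = 7·0.5 − 12.5·10.5 = -127.7500; (r_i+r_j)·cross = 19.5·-127.7500 = -2491.1250
edge 2: (12.5,0.5)→(15,3.5)  cross = 12.5·3.5 − 15·0.5 = 36.2500; (r_i+r_j)·cross = 27.5·36.2500 = 996.8750
edge 3: (15,3.5)→(19.5,13)  cross = 15·13 − 19.5·3.5 = 126.7500; (r_i+r_j)·cross = 34.5·126.7500 = 4372.8750
edge 4: (19.5,13)→(19,16.5)  cross = 19.5·16.5 − 19·13 = 74.7500; (r_i+r_j)·cross = 38.5·74.7500 = 2877.8750
edge 5: (19,16.5)→(14,27.5)  cross = 19·27.5 − 14·16.5 = 291.5000; (r_i+r_j)·cross = 33·291.5000 = 9619.5000
edge 6: (14,27.5)→(11,34)  cross = 14·34 − 11·27.5 = 173.5000; (r_i+r_j)·cross = 25·173.5000 = 4337.5000
edge 7: (11,34)→(4.5,37)  cross = 11·37 − 4.5·34 = 254.0000; (r_i+r_j)·cross = 15.5·254.0000 = 3937.0000
edge 8: (4.5,37)→(1,37.5)  cross = 4.5·37.5 − 1·37 = 131.7500; (r_i+r_j)·cross = 5.5·131.7500 = 724.6250
Σcross = 708.7500 → A = |Σcross|/2 = 354.3750 mm²
Σ(r_i+r_j)·cross = 22359.1250 → first moment M = |Σ|/6 = 3726.5208
R_c = M/A = 3726.5208/354.3750 = 10.5158 mm
θ = 126° = 2.199115 rad
V = θ·R_c·A = 2.199115·10.5158·354.3750 = 8195.047 mm³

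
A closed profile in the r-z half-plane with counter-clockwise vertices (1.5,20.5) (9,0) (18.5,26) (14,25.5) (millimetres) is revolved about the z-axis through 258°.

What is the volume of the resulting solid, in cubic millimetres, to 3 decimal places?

Profile (r,z), 4 vertices: (1.5,20.5) (9,0) (18.5,26) (14,25.5)
edge 0: (1.5,20.5)→(9,0)  cross = 1.5·0 − 9·20.5 = -184.5000; (r_i+r_j)·cross = 10.5·-184.5000 = -1937.2500
edge 1: (9,0)→(18.5,26)  cross = 9·26 − 18.5·0 = 234.0000; (r_i+r_j)·cross = 27.5·234.0000 = 6435.0000
edge 2: (18.5,26)→(14,25.5)  cross = 18.5·25.5 − 14·26 = 107.7500; (r_i+r_j)·cross = 32.5·107.7500 = 3501.8750
edge 3: (14,25.5)→(1.5,20.5)  cross = 14·20.5 − 1.5·25.5 = 248.7500; (r_i+r_j)·cross = 15.5·248.7500 = 3855.6250
Σcross = 406.0000 → A = |Σcross|/2 = 203.0000 mm²
Σ(r_i+r_j)·cross = 11855.2500 → first moment M = |Σ|/6 = 1975.8750
R_c = M/A = 1975.8750/203.0000 = 9.7334 mm
θ = 258° = 4.502949 rad
V = θ·R_c·A = 4.502949·9.7334·203.0000 = 8897.265 mm³

Volume = 8897.265 mm³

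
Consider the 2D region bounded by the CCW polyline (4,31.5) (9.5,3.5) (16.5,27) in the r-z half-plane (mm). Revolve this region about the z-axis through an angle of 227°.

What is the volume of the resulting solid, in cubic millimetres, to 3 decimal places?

Profile (r,z), 3 vertices: (4,31.5) (9.5,3.5) (16.5,27)
edge 0: (4,31.5)→(9.5,3.5)  cross = 4·3.5 − 9.5·31.5 = -285.2500; (r_i+r_j)·cross = 13.5·-285.2500 = -3850.8750
edge 1: (9.5,3.5)→(16.5,27)  cross = 9.5·27 − 16.5·3.5 = 198.7500; (r_i+r_j)·cross = 26·198.7500 = 5167.5000
edge 2: (16.5,27)→(4,31.5)  cross = 16.5·31.5 − 4·27 = 411.7500; (r_i+r_j)·cross = 20.5·411.7500 = 8440.8750
Σcross = 325.2500 → A = |Σcross|/2 = 162.6250 mm²
Σ(r_i+r_j)·cross = 9757.5000 → first moment M = |Σ|/6 = 1626.2500
R_c = M/A = 1626.2500/162.6250 = 10.0000 mm
θ = 227° = 3.961897 rad
V = θ·R_c·A = 3.961897·10.0000·162.6250 = 6443.036 mm³

Volume = 6443.036 mm³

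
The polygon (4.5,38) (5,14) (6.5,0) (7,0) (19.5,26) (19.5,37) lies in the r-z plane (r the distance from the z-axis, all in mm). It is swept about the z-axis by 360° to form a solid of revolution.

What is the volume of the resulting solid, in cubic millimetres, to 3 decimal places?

Profile (r,z), 6 vertices: (4.5,38) (5,14) (6.5,0) (7,0) (19.5,26) (19.5,37)
edge 0: (4.5,38)→(5,14)  cross = 4.5·14 − 5·38 = -127.0000; (r_i+r_j)·cross = 9.5·-127.0000 = -1206.5000
edge 1: (5,14)→(6.5,0)  cross = 5·0 − 6.5·14 = -91.0000; (r_i+r_j)·cross = 11.5·-91.0000 = -1046.5000
edge 2: (6.5,0)→(7,0)  cross = 6.5·0 − 7·0 = 0.0000; (r_i+r_j)·cross = 13.5·0.0000 = 0.0000
edge 3: (7,0)→(19.5,26)  cross = 7·26 − 19.5·0 = 182.0000; (r_i+r_j)·cross = 26.5·182.0000 = 4823.0000
edge 4: (19.5,26)→(19.5,37)  cross = 19.5·37 − 19.5·26 = 214.5000; (r_i+r_j)·cross = 39·214.5000 = 8365.5000
edge 5: (19.5,37)→(4.5,38)  cross = 19.5·38 − 4.5·37 = 574.5000; (r_i+r_j)·cross = 24·574.5000 = 13788.0000
Σcross = 753.0000 → A = |Σcross|/2 = 376.5000 mm²
Σ(r_i+r_j)·cross = 24723.5000 → first moment M = |Σ|/6 = 4120.5833
R_c = M/A = 4120.5833/376.5000 = 10.9444 mm
θ = 360° = 6.283185 rad
V = θ·R_c·A = 6.283185·10.9444·376.5000 = 25890.389 mm³

Volume = 25890.389 mm³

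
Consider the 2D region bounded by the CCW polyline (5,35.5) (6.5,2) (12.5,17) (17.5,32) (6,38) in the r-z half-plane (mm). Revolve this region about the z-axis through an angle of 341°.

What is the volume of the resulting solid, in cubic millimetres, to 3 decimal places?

Profile (r,z), 5 vertices: (5,35.5) (6.5,2) (12.5,17) (17.5,32) (6,38)
edge 0: (5,35.5)→(6.5,2)  cross = 5·2 − 6.5·35.5 = -220.7500; (r_i+r_j)·cross = 11.5·-220.7500 = -2538.6250
edge 1: (6.5,2)→(12.5,17)  cross = 6.5·17 − 12.5·2 = 85.5000; (r_i+r_j)·cross = 19·85.5000 = 1624.5000
edge 2: (12.5,17)→(17.5,32)  cross = 12.5·32 − 17.5·17 = 102.5000; (r_i+r_j)·cross = 30·102.5000 = 3075.0000
edge 3: (17.5,32)→(6,38)  cross = 17.5·38 − 6·32 = 473.0000; (r_i+r_j)·cross = 23.5·473.0000 = 11115.5000
edge 4: (6,38)→(5,35.5)  cross = 6·35.5 − 5·38 = 23.0000; (r_i+r_j)·cross = 11·23.0000 = 253.0000
Σcross = 463.2500 → A = |Σcross|/2 = 231.6250 mm²
Σ(r_i+r_j)·cross = 13529.3750 → first moment M = |Σ|/6 = 2254.8958
R_c = M/A = 2254.8958/231.6250 = 9.7351 mm
θ = 341° = 5.951573 rad
V = θ·R_c·A = 5.951573·9.7351·231.6250 = 13420.177 mm³

Volume = 13420.177 mm³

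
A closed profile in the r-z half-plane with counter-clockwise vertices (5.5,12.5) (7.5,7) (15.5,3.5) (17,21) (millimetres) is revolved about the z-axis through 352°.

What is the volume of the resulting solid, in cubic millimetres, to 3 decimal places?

Volume = 8414.116 mm³

Profile (r,z), 4 vertices: (5.5,12.5) (7.5,7) (15.5,3.5) (17,21)
edge 0: (5.5,12.5)→(7.5,7)  cross = 5.5·7 − 7.5·12.5 = -55.2500; (r_i+r_j)·cross = 13·-55.2500 = -718.2500
edge 1: (7.5,7)→(15.5,3.5)  cross = 7.5·3.5 − 15.5·7 = -82.2500; (r_i+r_j)·cross = 23·-82.2500 = -1891.7500
edge 2: (15.5,3.5)→(17,21)  cross = 15.5·21 − 17·3.5 = 266.0000; (r_i+r_j)·cross = 32.5·266.0000 = 8645.0000
edge 3: (17,21)→(5.5,12.5)  cross = 17·12.5 − 5.5·21 = 97.0000; (r_i+r_j)·cross = 22.5·97.0000 = 2182.5000
Σcross = 225.5000 → A = |Σcross|/2 = 112.7500 mm²
Σ(r_i+r_j)·cross = 8217.5000 → first moment M = |Σ|/6 = 1369.5833
R_c = M/A = 1369.5833/112.7500 = 12.1471 mm
θ = 352° = 6.143559 rad
V = θ·R_c·A = 6.143559·12.1471·112.7500 = 8414.116 mm³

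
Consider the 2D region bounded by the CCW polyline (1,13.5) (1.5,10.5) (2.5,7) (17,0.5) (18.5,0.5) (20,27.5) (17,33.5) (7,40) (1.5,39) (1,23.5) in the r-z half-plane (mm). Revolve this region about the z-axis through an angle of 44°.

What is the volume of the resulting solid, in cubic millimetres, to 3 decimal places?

Profile (r,z), 10 vertices: (1,13.5) (1.5,10.5) (2.5,7) (17,0.5) (18.5,0.5) (20,27.5) (17,33.5) (7,40) (1.5,39) (1,23.5)
edge 0: (1,13.5)→(1.5,10.5)  cross = 1·10.5 − 1.5·13.5 = -9.7500; (r_i+r_j)·cross = 2.5·-9.7500 = -24.3750
edge 1: (1.5,10.5)→(2.5,7)  cross = 1.5·7 − 2.5·10.5 = -15.7500; (r_i+r_j)·cross = 4·-15.7500 = -63.0000
edge 2: (2.5,7)→(17,0.5)  cross = 2.5·0.5 − 17·7 = -117.7500; (r_i+r_j)·cross = 19.5·-117.7500 = -2296.1250
edge 3: (17,0.5)→(18.5,0.5)  cross = 17·0.5 − 18.5·0.5 = -0.7500; (r_i+r_j)·cross = 35.5·-0.7500 = -26.6250
edge 4: (18.5,0.5)→(20,27.5)  cross = 18.5·27.5 − 20·0.5 = 498.7500; (r_i+r_j)·cross = 38.5·498.7500 = 19201.8750
edge 5: (20,27.5)→(17,33.5)  cross = 20·33.5 − 17·27.5 = 202.5000; (r_i+r_j)·cross = 37·202.5000 = 7492.5000
edge 6: (17,33.5)→(7,40)  cross = 17·40 − 7·33.5 = 445.5000; (r_i+r_j)·cross = 24·445.5000 = 10692.0000
edge 7: (7,40)→(1.5,39)  cross = 7·39 − 1.5·40 = 213.0000; (r_i+r_j)·cross = 8.5·213.0000 = 1810.5000
edge 8: (1.5,39)→(1,23.5)  cross = 1.5·23.5 − 1·39 = -3.7500; (r_i+r_j)·cross = 2.5·-3.7500 = -9.3750
edge 9: (1,23.5)→(1,13.5)  cross = 1·13.5 − 1·23.5 = -10.0000; (r_i+r_j)·cross = 2·-10.0000 = -20.0000
Σcross = 1202.0000 → A = |Σcross|/2 = 601.0000 mm²
Σ(r_i+r_j)·cross = 36757.3750 → first moment M = |Σ|/6 = 6126.2292
R_c = M/A = 6126.2292/601.0000 = 10.1934 mm
θ = 44° = 0.767945 rad
V = θ·R_c·A = 0.767945·10.1934·601.0000 = 4704.606 mm³

Volume = 4704.606 mm³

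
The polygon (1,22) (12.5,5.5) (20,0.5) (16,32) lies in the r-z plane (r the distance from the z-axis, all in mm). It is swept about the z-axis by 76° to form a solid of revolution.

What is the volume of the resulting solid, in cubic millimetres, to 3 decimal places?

Volume = 4682.784 mm³

Profile (r,z), 4 vertices: (1,22) (12.5,5.5) (20,0.5) (16,32)
edge 0: (1,22)→(12.5,5.5)  cross = 1·5.5 − 12.5·22 = -269.5000; (r_i+r_j)·cross = 13.5·-269.5000 = -3638.2500
edge 1: (12.5,5.5)→(20,0.5)  cross = 12.5·0.5 − 20·5.5 = -103.7500; (r_i+r_j)·cross = 32.5·-103.7500 = -3371.8750
edge 2: (20,0.5)→(16,32)  cross = 20·32 − 16·0.5 = 632.0000; (r_i+r_j)·cross = 36·632.0000 = 22752.0000
edge 3: (16,32)→(1,22)  cross = 16·22 − 1·32 = 320.0000; (r_i+r_j)·cross = 17·320.0000 = 5440.0000
Σcross = 578.7500 → A = |Σcross|/2 = 289.3750 mm²
Σ(r_i+r_j)·cross = 21181.8750 → first moment M = |Σ|/6 = 3530.3125
R_c = M/A = 3530.3125/289.3750 = 12.1998 mm
θ = 76° = 1.326450 rad
V = θ·R_c·A = 1.326450·12.1998·289.3750 = 4682.784 mm³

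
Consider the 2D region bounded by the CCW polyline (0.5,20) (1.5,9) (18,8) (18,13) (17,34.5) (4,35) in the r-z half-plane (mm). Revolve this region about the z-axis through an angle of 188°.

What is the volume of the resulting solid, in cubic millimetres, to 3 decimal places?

Volume = 13202.668 mm³

Profile (r,z), 6 vertices: (0.5,20) (1.5,9) (18,8) (18,13) (17,34.5) (4,35)
edge 0: (0.5,20)→(1.5,9)  cross = 0.5·9 − 1.5·20 = -25.5000; (r_i+r_j)·cross = 2·-25.5000 = -51.0000
edge 1: (1.5,9)→(18,8)  cross = 1.5·8 − 18·9 = -150.0000; (r_i+r_j)·cross = 19.5·-150.0000 = -2925.0000
edge 2: (18,8)→(18,13)  cross = 18·13 − 18·8 = 90.0000; (r_i+r_j)·cross = 36·90.0000 = 3240.0000
edge 3: (18,13)→(17,34.5)  cross = 18·34.5 − 17·13 = 400.0000; (r_i+r_j)·cross = 35·400.0000 = 14000.0000
edge 4: (17,34.5)→(4,35)  cross = 17·35 − 4·34.5 = 457.0000; (r_i+r_j)·cross = 21·457.0000 = 9597.0000
edge 5: (4,35)→(0.5,20)  cross = 4·20 − 0.5·35 = 62.5000; (r_i+r_j)·cross = 4.5·62.5000 = 281.2500
Σcross = 834.0000 → A = |Σcross|/2 = 417.0000 mm²
Σ(r_i+r_j)·cross = 24142.2500 → first moment M = |Σ|/6 = 4023.7083
R_c = M/A = 4023.7083/417.0000 = 9.6492 mm
θ = 188° = 3.281219 rad
V = θ·R_c·A = 3.281219·9.6492·417.0000 = 13202.668 mm³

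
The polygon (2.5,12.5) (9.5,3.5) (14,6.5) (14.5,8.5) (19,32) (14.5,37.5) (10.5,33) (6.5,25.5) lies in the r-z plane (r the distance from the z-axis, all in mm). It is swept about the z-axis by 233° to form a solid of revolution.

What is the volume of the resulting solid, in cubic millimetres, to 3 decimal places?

Profile (r,z), 8 vertices: (2.5,12.5) (9.5,3.5) (14,6.5) (14.5,8.5) (19,32) (14.5,37.5) (10.5,33) (6.5,25.5)
edge 0: (2.5,12.5)→(9.5,3.5)  cross = 2.5·3.5 − 9.5·12.5 = -110.0000; (r_i+r_j)·cross = 12·-110.0000 = -1320.0000
edge 1: (9.5,3.5)→(14,6.5)  cross = 9.5·6.5 − 14·3.5 = 12.7500; (r_i+r_j)·cross = 23.5·12.7500 = 299.6250
edge 2: (14,6.5)→(14.5,8.5)  cross = 14·8.5 − 14.5·6.5 = 24.7500; (r_i+r_j)·cross = 28.5·24.7500 = 705.3750
edge 3: (14.5,8.5)→(19,32)  cross = 14.5·32 − 19·8.5 = 302.5000; (r_i+r_j)·cross = 33.5·302.5000 = 10133.7500
edge 4: (19,32)→(14.5,37.5)  cross = 19·37.5 − 14.5·32 = 248.5000; (r_i+r_j)·cross = 33.5·248.5000 = 8324.7500
edge 5: (14.5,37.5)→(10.5,33)  cross = 14.5·33 − 10.5·37.5 = 84.7500; (r_i+r_j)·cross = 25·84.7500 = 2118.7500
edge 6: (10.5,33)→(6.5,25.5)  cross = 10.5·25.5 − 6.5·33 = 53.2500; (r_i+r_j)·cross = 17·53.2500 = 905.2500
edge 7: (6.5,25.5)→(2.5,12.5)  cross = 6.5·12.5 − 2.5·25.5 = 17.5000; (r_i+r_j)·cross = 9·17.5000 = 157.5000
Σcross = 634.0000 → A = |Σcross|/2 = 317.0000 mm²
Σ(r_i+r_j)·cross = 21325.0000 → first moment M = |Σ|/6 = 3554.1667
R_c = M/A = 3554.1667/317.0000 = 11.2119 mm
θ = 233° = 4.066617 rad
V = θ·R_c·A = 4.066617·11.2119·317.0000 = 14453.435 mm³

Volume = 14453.435 mm³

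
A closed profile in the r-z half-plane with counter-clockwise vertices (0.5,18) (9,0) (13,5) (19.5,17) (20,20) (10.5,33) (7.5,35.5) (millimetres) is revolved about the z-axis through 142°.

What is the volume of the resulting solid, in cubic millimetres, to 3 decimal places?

Volume = 9234.914 mm³

Profile (r,z), 7 vertices: (0.5,18) (9,0) (13,5) (19.5,17) (20,20) (10.5,33) (7.5,35.5)
edge 0: (0.5,18)→(9,0)  cross = 0.5·0 − 9·18 = -162.0000; (r_i+r_j)·cross = 9.5·-162.0000 = -1539.0000
edge 1: (9,0)→(13,5)  cross = 9·5 − 13·0 = 45.0000; (r_i+r_j)·cross = 22·45.0000 = 990.0000
edge 2: (13,5)→(19.5,17)  cross = 13·17 − 19.5·5 = 123.5000; (r_i+r_j)·cross = 32.5·123.5000 = 4013.7500
edge 3: (19.5,17)→(20,20)  cross = 19.5·20 − 20·17 = 50.0000; (r_i+r_j)·cross = 39.5·50.0000 = 1975.0000
edge 4: (20,20)→(10.5,33)  cross = 20·33 − 10.5·20 = 450.0000; (r_i+r_j)·cross = 30.5·450.0000 = 13725.0000
edge 5: (10.5,33)→(7.5,35.5)  cross = 10.5·35.5 − 7.5·33 = 125.2500; (r_i+r_j)·cross = 18·125.2500 = 2254.5000
edge 6: (7.5,35.5)→(0.5,18)  cross = 7.5·18 − 0.5·35.5 = 117.2500; (r_i+r_j)·cross = 8·117.2500 = 938.0000
Σcross = 749.0000 → A = |Σcross|/2 = 374.5000 mm²
Σ(r_i+r_j)·cross = 22357.2500 → first moment M = |Σ|/6 = 3726.2083
R_c = M/A = 3726.2083/374.5000 = 9.9498 mm
θ = 142° = 2.478368 rad
V = θ·R_c·A = 2.478368·9.9498·374.5000 = 9234.914 mm³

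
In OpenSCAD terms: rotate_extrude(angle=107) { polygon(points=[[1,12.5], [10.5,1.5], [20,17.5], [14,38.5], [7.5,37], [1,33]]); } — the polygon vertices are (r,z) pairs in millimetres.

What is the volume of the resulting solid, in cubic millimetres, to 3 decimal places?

Profile (r,z), 6 vertices: (1,12.5) (10.5,1.5) (20,17.5) (14,38.5) (7.5,37) (1,33)
edge 0: (1,12.5)→(10.5,1.5)  cross = 1·1.5 − 10.5·12.5 = -129.7500; (r_i+r_j)·cross = 11.5·-129.7500 = -1492.1250
edge 1: (10.5,1.5)→(20,17.5)  cross = 10.5·17.5 − 20·1.5 = 153.7500; (r_i+r_j)·cross = 30.5·153.7500 = 4689.3750
edge 2: (20,17.5)→(14,38.5)  cross = 20·38.5 − 14·17.5 = 525.0000; (r_i+r_j)·cross = 34·525.0000 = 17850.0000
edge 3: (14,38.5)→(7.5,37)  cross = 14·37 − 7.5·38.5 = 229.2500; (r_i+r_j)·cross = 21.5·229.2500 = 4928.8750
edge 4: (7.5,37)→(1,33)  cross = 7.5·33 − 1·37 = 210.5000; (r_i+r_j)·cross = 8.5·210.5000 = 1789.2500
edge 5: (1,33)→(1,12.5)  cross = 1·12.5 − 1·33 = -20.5000; (r_i+r_j)·cross = 2·-20.5000 = -41.0000
Σcross = 968.2500 → A = |Σcross|/2 = 484.1250 mm²
Σ(r_i+r_j)·cross = 27724.3750 → first moment M = |Σ|/6 = 4620.7292
R_c = M/A = 4620.7292/484.1250 = 9.5445 mm
θ = 107° = 1.867502 rad
V = θ·R_c·A = 1.867502·9.5445·484.1250 = 8629.222 mm³

Volume = 8629.222 mm³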